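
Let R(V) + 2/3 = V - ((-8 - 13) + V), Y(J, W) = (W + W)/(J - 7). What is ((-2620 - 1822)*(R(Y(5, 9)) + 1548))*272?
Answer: -5684693920/3 ≈ -1.8949e+9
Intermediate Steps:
Y(J, W) = 2*W/(-7 + J) (Y(J, W) = (2*W)/(-7 + J) = 2*W/(-7 + J))
R(V) = 61/3 (R(V) = -⅔ + (V - ((-8 - 13) + V)) = -⅔ + (V - (-21 + V)) = -⅔ + (V + (21 - V)) = -⅔ + 21 = 61/3)
((-2620 - 1822)*(R(Y(5, 9)) + 1548))*272 = ((-2620 - 1822)*(61/3 + 1548))*272 = -4442*4705/3*272 = -20899610/3*272 = -5684693920/3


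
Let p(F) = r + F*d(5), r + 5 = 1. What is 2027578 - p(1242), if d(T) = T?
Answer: 2021372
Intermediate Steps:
r = -4 (r = -5 + 1 = -4)
p(F) = -4 + 5*F (p(F) = -4 + F*5 = -4 + 5*F)
2027578 - p(1242) = 2027578 - (-4 + 5*1242) = 2027578 - (-4 + 6210) = 2027578 - 1*6206 = 2027578 - 6206 = 2021372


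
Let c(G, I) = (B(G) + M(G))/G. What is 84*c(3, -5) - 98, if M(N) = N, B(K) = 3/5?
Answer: 14/5 ≈ 2.8000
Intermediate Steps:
B(K) = 3/5 (B(K) = 3*(1/5) = 3/5)
c(G, I) = (3/5 + G)/G
84*c(3, -5) - 98 = 84*((3/5 + 3)/3) - 98 = 84*((1/3)*(18/5)) - 98 = 84*(6/5) - 98 = 504/5 - 98 = 14/5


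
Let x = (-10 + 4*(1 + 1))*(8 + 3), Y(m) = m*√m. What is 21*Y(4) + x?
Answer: 146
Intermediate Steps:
Y(m) = m^(3/2)
x = -22 (x = (-10 + 4*2)*11 = (-10 + 8)*11 = -2*11 = -22)
21*Y(4) + x = 21*4^(3/2) - 22 = 21*8 - 22 = 168 - 22 = 146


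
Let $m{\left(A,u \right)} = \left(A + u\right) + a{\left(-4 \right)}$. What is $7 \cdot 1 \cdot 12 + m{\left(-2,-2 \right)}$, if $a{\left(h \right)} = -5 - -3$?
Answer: $78$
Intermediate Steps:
$a{\left(h \right)} = -2$ ($a{\left(h \right)} = -5 + 3 = -2$)
$m{\left(A,u \right)} = -2 + A + u$ ($m{\left(A,u \right)} = \left(A + u\right) - 2 = -2 + A + u$)
$7 \cdot 1 \cdot 12 + m{\left(-2,-2 \right)} = 7 \cdot 1 \cdot 12 - 6 = 7 \cdot 12 - 6 = 84 - 6 = 78$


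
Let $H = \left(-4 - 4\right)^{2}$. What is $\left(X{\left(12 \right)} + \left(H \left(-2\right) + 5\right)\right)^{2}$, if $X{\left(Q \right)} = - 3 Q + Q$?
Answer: $21609$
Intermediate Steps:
$H = 64$ ($H = \left(-8\right)^{2} = 64$)
$X{\left(Q \right)} = - 2 Q$
$\left(X{\left(12 \right)} + \left(H \left(-2\right) + 5\right)\right)^{2} = \left(\left(-2\right) 12 + \left(64 \left(-2\right) + 5\right)\right)^{2} = \left(-24 + \left(-128 + 5\right)\right)^{2} = \left(-24 - 123\right)^{2} = \left(-147\right)^{2} = 21609$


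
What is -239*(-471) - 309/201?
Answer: 7542020/67 ≈ 1.1257e+5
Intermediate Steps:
-239*(-471) - 309/201 = 112569 - 309*1/201 = 112569 - 103/67 = 7542020/67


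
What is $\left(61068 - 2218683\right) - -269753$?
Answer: $-1887862$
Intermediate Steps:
$\left(61068 - 2218683\right) - -269753 = -2157615 + \left(270204 - 451\right) = -2157615 + 269753 = -1887862$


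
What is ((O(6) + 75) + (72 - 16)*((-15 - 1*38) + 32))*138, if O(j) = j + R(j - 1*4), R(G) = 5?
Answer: -150420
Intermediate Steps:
O(j) = 5 + j (O(j) = j + 5 = 5 + j)
((O(6) + 75) + (72 - 16)*((-15 - 1*38) + 32))*138 = (((5 + 6) + 75) + (72 - 16)*((-15 - 1*38) + 32))*138 = ((11 + 75) + 56*((-15 - 38) + 32))*138 = (86 + 56*(-53 + 32))*138 = (86 + 56*(-21))*138 = (86 - 1176)*138 = -1090*138 = -150420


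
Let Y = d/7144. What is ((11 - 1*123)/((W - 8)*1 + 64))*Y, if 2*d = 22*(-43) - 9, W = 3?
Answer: 6685/52687 ≈ 0.12688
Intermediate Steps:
d = -955/2 (d = (22*(-43) - 9)/2 = (-946 - 9)/2 = (½)*(-955) = -955/2 ≈ -477.50)
Y = -955/14288 (Y = -955/2/7144 = -955/2*1/7144 = -955/14288 ≈ -0.066839)
((11 - 1*123)/((W - 8)*1 + 64))*Y = ((11 - 1*123)/((3 - 8)*1 + 64))*(-955/14288) = ((11 - 123)/(-5*1 + 64))*(-955/14288) = -112/(-5 + 64)*(-955/14288) = -112/59*(-955/14288) = 6685/52687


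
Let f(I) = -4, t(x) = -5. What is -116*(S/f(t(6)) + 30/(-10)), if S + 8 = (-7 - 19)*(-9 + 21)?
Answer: -8932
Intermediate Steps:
S = -320 (S = -8 + (-7 - 19)*(-9 + 21) = -8 - 26*12 = -8 - 312 = -320)
-116*(S/f(t(6)) + 30/(-10)) = -116*(-320/(-4) + 30/(-10)) = -116*(-320*(-¼) + 30*(-⅒)) = -116*(80 - 3) = -116*77 = -8932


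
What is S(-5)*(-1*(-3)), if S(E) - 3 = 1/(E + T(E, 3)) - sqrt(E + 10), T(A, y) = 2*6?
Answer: 66/7 - 3*sqrt(5) ≈ 2.7204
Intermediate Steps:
T(A, y) = 12
S(E) = 3 + 1/(12 + E) - sqrt(10 + E) (S(E) = 3 + (1/(E + 12) - sqrt(E + 10)) = 3 + (1/(12 + E) - sqrt(10 + E)) = 3 + 1/(12 + E) - sqrt(10 + E))
S(-5)*(-1*(-3)) = ((37 - 12*sqrt(10 - 5) + 3*(-5) - 1*(-5)*sqrt(10 - 5))/(12 - 5))*(-1*(-3)) = ((37 - 12*sqrt(5) - 15 - 1*(-5)*sqrt(5))/7)*3 = ((37 - 12*sqrt(5) - 15 + 5*sqrt(5))/7)*3 = ((22 - 7*sqrt(5))/7)*3 = (22/7 - sqrt(5))*3 = 66/7 - 3*sqrt(5)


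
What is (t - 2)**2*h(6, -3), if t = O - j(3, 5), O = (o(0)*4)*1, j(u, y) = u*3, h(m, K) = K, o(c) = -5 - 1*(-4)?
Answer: -675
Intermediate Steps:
o(c) = -1 (o(c) = -5 + 4 = -1)
j(u, y) = 3*u
O = -4 (O = -1*4*1 = -4*1 = -4)
t = -13 (t = -4 - 3*3 = -4 - 1*9 = -4 - 9 = -13)
(t - 2)**2*h(6, -3) = (-13 - 2)**2*(-3) = (-15)**2*(-3) = 225*(-3) = -675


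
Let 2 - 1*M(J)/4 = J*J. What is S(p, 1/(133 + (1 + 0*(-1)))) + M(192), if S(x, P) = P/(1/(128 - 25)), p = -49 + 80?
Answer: -19757929/134 ≈ -1.4745e+5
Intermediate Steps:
M(J) = 8 - 4*J**2 (M(J) = 8 - 4*J*J = 8 - 4*J**2)
p = 31
S(x, P) = 103*P (S(x, P) = P/(1/103) = P*103 = 103*P)
S(p, 1/(133 + (1 + 0*(-1)))) + M(192) = 103/(133 + (1 + 0*(-1))) + (8 - 4*192**2) = 103/(133 + (1 + 0)) + (8 - 4*36864) = 103/(133 + 1) + (8 - 147456) = 103/134 - 147448 = -19757929/134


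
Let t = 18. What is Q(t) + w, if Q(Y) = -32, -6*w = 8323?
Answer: -8515/6 ≈ -1419.2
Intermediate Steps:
w = -8323/6 (w = -⅙*8323 = -8323/6 ≈ -1387.2)
Q(t) + w = -32 - 8323/6 = -8515/6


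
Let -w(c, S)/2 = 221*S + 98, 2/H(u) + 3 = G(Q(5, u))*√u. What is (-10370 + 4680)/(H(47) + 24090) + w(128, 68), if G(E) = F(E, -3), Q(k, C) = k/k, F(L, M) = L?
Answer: -166786302446673/5513189219 + 2845*√47/5513189219 ≈ -30252.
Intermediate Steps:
Q(k, C) = 1
G(E) = E
H(u) = 2/(-3 + √u) (H(u) = 2/(-3 + 1*√u) = 2/(-3 + √u))
w(c, S) = -196 - 442*S (w(c, S) = -2*(221*S + 98) = -2*(98 + 221*S) = -196 - 442*S)
(-10370 + 4680)/(H(47) + 24090) + w(128, 68) = (-10370 + 4680)/(2/(-3 + √47) + 24090) + (-196 - 442*68) = -5690/(24090 + 2/(-3 + √47)) + (-196 - 30056) = -5690/(24090 + 2/(-3 + √47)) - 30252 = -30252 - 5690/(24090 + 2/(-3 + √47))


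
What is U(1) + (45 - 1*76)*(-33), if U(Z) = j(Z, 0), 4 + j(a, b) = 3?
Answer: 1022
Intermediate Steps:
j(a, b) = -1 (j(a, b) = -4 + 3 = -1)
U(Z) = -1
U(1) + (45 - 1*76)*(-33) = -1 + (45 - 1*76)*(-33) = -1 + (45 - 76)*(-33) = -1 - 31*(-33) = -1 + 1023 = 1022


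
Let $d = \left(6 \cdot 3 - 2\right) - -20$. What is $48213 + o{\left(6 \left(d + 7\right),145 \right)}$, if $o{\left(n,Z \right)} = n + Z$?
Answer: $48616$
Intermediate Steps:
$d = 36$ ($d = \left(18 - 2\right) + 20 = 16 + 20 = 36$)
$o{\left(n,Z \right)} = Z + n$
$48213 + o{\left(6 \left(d + 7\right),145 \right)} = 48213 + \left(145 + 6 \left(36 + 7\right)\right) = 48213 + \left(145 + 6 \cdot 43\right) = 48213 + \left(145 + 258\right) = 48213 + 403 = 48616$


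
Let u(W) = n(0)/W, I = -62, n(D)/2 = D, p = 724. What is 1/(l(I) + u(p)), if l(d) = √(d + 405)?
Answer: √7/49 ≈ 0.053995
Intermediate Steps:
n(D) = 2*D
u(W) = 0 (u(W) = (2*0)/W = 0/W = 0)
l(d) = √(405 + d)
1/(l(I) + u(p)) = 1/(√(405 - 62) + 0) = 1/(√343 + 0) = 1/(7*√7 + 0) = 1/(7*√7) = √7/49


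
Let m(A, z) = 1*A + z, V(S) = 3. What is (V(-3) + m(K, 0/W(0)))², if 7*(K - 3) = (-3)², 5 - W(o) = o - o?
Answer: 2601/49 ≈ 53.082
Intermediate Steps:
W(o) = 5 (W(o) = 5 - (o - o) = 5 - 1*0 = 5 + 0 = 5)
K = 30/7 (K = 3 + (⅐)*(-3)² = 3 + (⅐)*9 = 3 + 9/7 = 30/7 ≈ 4.2857)
m(A, z) = A + z
(V(-3) + m(K, 0/W(0)))² = (3 + (30/7 + 0/5))² = (3 + (30/7 + 0*(⅕)))² = (3 + (30/7 + 0))² = (3 + 30/7)² = (51/7)² = 2601/49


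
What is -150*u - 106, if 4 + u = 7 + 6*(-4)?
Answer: 3044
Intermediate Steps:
u = -21 (u = -4 + (7 + 6*(-4)) = -4 + (7 - 24) = -4 - 17 = -21)
-150*u - 106 = -150*(-21) - 106 = 3150 - 106 = 3044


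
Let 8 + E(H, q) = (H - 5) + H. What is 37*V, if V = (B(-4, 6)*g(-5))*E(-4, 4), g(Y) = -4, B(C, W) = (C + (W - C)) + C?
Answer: 6216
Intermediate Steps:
E(H, q) = -13 + 2*H (E(H, q) = -8 + ((H - 5) + H) = -8 + ((-5 + H) + H) = -8 + (-5 + 2*H) = -13 + 2*H)
B(C, W) = C + W (B(C, W) = W + C = C + W)
V = 168 (V = ((-4 + 6)*(-4))*(-13 + 2*(-4)) = (2*(-4))*(-13 - 8) = -8*(-21) = 168)
37*V = 37*168 = 6216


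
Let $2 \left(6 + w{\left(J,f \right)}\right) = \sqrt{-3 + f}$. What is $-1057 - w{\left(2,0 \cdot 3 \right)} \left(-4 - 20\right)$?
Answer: $-1201 + 12 i \sqrt{3} \approx -1201.0 + 20.785 i$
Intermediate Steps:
$w{\left(J,f \right)} = -6 + \frac{\sqrt{-3 + f}}{2}$
$-1057 - w{\left(2,0 \cdot 3 \right)} \left(-4 - 20\right) = -1057 - \left(-6 + \frac{\sqrt{-3 + 0 \cdot 3}}{2}\right) \left(-4 - 20\right) = -1057 - \left(-6 + \frac{\sqrt{-3 + 0}}{2}\right) \left(-24\right) = -1057 - \left(-6 + \frac{\sqrt{-3}}{2}\right) \left(-24\right) = -1057 - \left(-6 + \frac{i \sqrt{3}}{2}\right) \left(-24\right) = -1057 - \left(144 - 12 i \sqrt{3}\right) = -1201 + 12 i \sqrt{3}$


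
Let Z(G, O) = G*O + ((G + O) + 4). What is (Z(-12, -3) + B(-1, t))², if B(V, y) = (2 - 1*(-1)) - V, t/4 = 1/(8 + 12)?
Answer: 841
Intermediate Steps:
t = ⅕ (t = 4/(8 + 12) = 4/20 = 4*(1/20) = ⅕ ≈ 0.20000)
Z(G, O) = 4 + G + O + G*O (Z(G, O) = G*O + (4 + G + O) = 4 + G + O + G*O)
B(V, y) = 3 - V (B(V, y) = (2 + 1) - V = 3 - V)
(Z(-12, -3) + B(-1, t))² = ((4 - 12 - 3 - 12*(-3)) + (3 - 1*(-1)))² = ((4 - 12 - 3 + 36) + (3 + 1))² = (25 + 4)² = 29² = 841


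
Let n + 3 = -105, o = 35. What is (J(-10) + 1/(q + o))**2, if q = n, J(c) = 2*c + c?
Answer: 4800481/5329 ≈ 900.82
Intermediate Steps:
J(c) = 3*c
n = -108 (n = -3 - 105 = -108)
q = -108
(J(-10) + 1/(q + o))**2 = (3*(-10) + 1/(-108 + 35))**2 = (-30 + 1/(-73))**2 = (-30 - 1/73)**2 = (-2191/73)**2 = 4800481/5329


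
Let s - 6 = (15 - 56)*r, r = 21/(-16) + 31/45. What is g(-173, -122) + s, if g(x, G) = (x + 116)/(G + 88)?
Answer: 406913/12240 ≈ 33.245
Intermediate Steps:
r = -449/720 (r = 21*(-1/16) + 31*(1/45) = -21/16 + 31/45 = -449/720 ≈ -0.62361)
g(x, G) = (116 + x)/(88 + G)
s = 22729/720 (s = 6 + (15 - 56)*(-449/720) = 6 - 41*(-449/720) = 6 + 18409/720 = 22729/720 ≈ 31.568)
g(-173, -122) + s = (116 - 173)/(88 - 122) + 22729/720 = -57/(-34) + 22729/720 = -1/34*(-57) + 22729/720 = 57/34 + 22729/720 = 406913/12240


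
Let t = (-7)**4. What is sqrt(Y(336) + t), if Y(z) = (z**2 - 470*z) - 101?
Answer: 2*I*sqrt(10681) ≈ 206.7*I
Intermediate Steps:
Y(z) = -101 + z**2 - 470*z
t = 2401
sqrt(Y(336) + t) = sqrt((-101 + 336**2 - 470*336) + 2401) = sqrt((-101 + 112896 - 157920) + 2401) = sqrt(-45125 + 2401) = sqrt(-42724) = 2*I*sqrt(10681)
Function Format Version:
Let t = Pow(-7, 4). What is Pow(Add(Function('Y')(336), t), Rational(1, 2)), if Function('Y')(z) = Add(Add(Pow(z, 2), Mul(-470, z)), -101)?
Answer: Mul(2, I, Pow(10681, Rational(1, 2))) ≈ Mul(206.70, I)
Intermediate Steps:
Function('Y')(z) = Add(-101, Pow(z, 2), Mul(-470, z))
t = 2401
Pow(Add(Function('Y')(336), t), Rational(1, 2)) = Pow(Add(Add(-101, Pow(336, 2), Mul(-470, 336)), 2401), Rational(1, 2)) = Pow(Add(Add(-101, 112896, -157920), 2401), Rational(1, 2)) = Pow(Add(-45125, 2401), Rational(1, 2)) = Pow(-42724, Rational(1, 2)) = Mul(2, I, Pow(10681, Rational(1, 2)))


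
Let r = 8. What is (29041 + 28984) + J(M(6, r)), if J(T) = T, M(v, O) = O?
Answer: 58033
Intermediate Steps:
(29041 + 28984) + J(M(6, r)) = (29041 + 28984) + 8 = 58025 + 8 = 58033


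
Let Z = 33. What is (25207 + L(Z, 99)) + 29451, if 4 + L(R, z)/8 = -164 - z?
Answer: 52522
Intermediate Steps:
L(R, z) = -1344 - 8*z (L(R, z) = -32 + 8*(-164 - z) = -32 + (-1312 - 8*z) = -1344 - 8*z)
(25207 + L(Z, 99)) + 29451 = (25207 + (-1344 - 8*99)) + 29451 = (25207 + (-1344 - 792)) + 29451 = (25207 - 2136) + 29451 = 23071 + 29451 = 52522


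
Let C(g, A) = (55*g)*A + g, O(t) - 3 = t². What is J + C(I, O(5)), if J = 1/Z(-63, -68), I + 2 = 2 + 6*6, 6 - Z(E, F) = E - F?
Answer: 55477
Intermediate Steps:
Z(E, F) = 6 + F - E (Z(E, F) = 6 - (E - F) = 6 + (F - E) = 6 + F - E)
I = 36 (I = -2 + (2 + 6*6) = -2 + (2 + 36) = -2 + 38 = 36)
O(t) = 3 + t²
C(g, A) = g + 55*A*g (C(g, A) = 55*A*g + g = g + 55*A*g)
J = 1 (J = 1/(6 - 68 - 1*(-63)) = 1/(6 - 68 + 63) = 1/1 = 1)
J + C(I, O(5)) = 1 + 36*(1 + 55*(3 + 5²)) = 1 + 36*(1 + 55*(3 + 25)) = 1 + 36*(1 + 55*28) = 1 + 36*(1 + 1540) = 1 + 36*1541 = 1 + 55476 = 55477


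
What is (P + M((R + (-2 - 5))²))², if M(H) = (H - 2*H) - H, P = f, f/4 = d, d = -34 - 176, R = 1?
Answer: 831744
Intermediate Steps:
d = -210
f = -840 (f = 4*(-210) = -840)
P = -840
M(H) = -2*H (M(H) = -H - H = -2*H)
(P + M((R + (-2 - 5))²))² = (-840 - 2*(1 + (-2 - 5))²)² = (-840 - 2*(1 - 7)²)² = (-840 - 2*(-6)²)² = (-840 - 2*36)² = (-840 - 72)² = (-912)² = 831744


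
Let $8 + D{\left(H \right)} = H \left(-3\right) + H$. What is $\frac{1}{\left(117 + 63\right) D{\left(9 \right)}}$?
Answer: $- \frac{1}{4680} \approx -0.00021368$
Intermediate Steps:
$D{\left(H \right)} = -8 - 2 H$ ($D{\left(H \right)} = -8 + \left(H \left(-3\right) + H\right) = -8 + \left(- 3 H + H\right) = -8 - 2 H$)
$\frac{1}{\left(117 + 63\right) D{\left(9 \right)}} = \frac{1}{\left(117 + 63\right) \left(-8 - 18\right)} = \frac{1}{180 \left(-8 - 18\right)} = \frac{1}{180 \left(-26\right)} = \frac{1}{-4680} = - \frac{1}{4680}$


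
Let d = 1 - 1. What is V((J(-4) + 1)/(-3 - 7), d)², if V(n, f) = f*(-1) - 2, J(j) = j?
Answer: 4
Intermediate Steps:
d = 0
V(n, f) = -2 - f (V(n, f) = -f - 2 = -2 - f)
V((J(-4) + 1)/(-3 - 7), d)² = (-2 - 1*0)² = (-2 + 0)² = (-2)² = 4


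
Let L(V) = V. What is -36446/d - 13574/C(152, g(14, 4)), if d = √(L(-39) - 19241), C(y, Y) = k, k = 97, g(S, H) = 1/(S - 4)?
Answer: -13574/97 + 18223*I*√1205/2410 ≈ -139.94 + 262.48*I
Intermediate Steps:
g(S, H) = 1/(-4 + S)
C(y, Y) = 97
d = 4*I*√1205 (d = √(-39 - 19241) = √(-19280) = 4*I*√1205 ≈ 138.85*I)
-36446/d - 13574/C(152, g(14, 4)) = -36446*(-I*√1205/4820) - 13574/97 = -(-18223)*I*√1205/2410 - 13574*1/97 = 18223*I*√1205/2410 - 13574/97 = -13574/97 + 18223*I*√1205/2410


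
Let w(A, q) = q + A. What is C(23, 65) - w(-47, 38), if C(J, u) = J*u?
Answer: 1504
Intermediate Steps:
w(A, q) = A + q
C(23, 65) - w(-47, 38) = 23*65 - (-47 + 38) = 1495 - 1*(-9) = 1495 + 9 = 1504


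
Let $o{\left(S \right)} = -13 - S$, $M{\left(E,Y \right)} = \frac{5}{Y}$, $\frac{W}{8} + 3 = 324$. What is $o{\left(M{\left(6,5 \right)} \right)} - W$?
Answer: $-2582$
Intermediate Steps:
$W = 2568$ ($W = -24 + 8 \cdot 324 = -24 + 2592 = 2568$)
$o{\left(M{\left(6,5 \right)} \right)} - W = \left(-13 - \frac{5}{5}\right) - 2568 = \left(-13 - 5 \cdot \frac{1}{5}\right) - 2568 = \left(-13 - 1\right) - 2568 = -14 - 2568 = -2582$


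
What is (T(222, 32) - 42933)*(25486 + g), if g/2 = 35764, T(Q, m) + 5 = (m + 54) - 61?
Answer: -4163161782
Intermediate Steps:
T(Q, m) = -12 + m (T(Q, m) = -5 + ((m + 54) - 61) = -5 + ((54 + m) - 61) = -5 + (-7 + m) = -12 + m)
g = 71528 (g = 2*35764 = 71528)
(T(222, 32) - 42933)*(25486 + g) = ((-12 + 32) - 42933)*(25486 + 71528) = (20 - 42933)*97014 = -42913*97014 = -4163161782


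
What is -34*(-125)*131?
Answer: 556750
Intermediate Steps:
-34*(-125)*131 = 4250*131 = 556750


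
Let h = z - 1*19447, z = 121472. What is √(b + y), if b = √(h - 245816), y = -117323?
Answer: √(-117323 + I*√143791) ≈ 0.5535 + 342.52*I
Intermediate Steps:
h = 102025 (h = 121472 - 1*19447 = 121472 - 19447 = 102025)
b = I*√143791 (b = √(102025 - 245816) = √(-143791) = I*√143791 ≈ 379.2*I)
√(b + y) = √(I*√143791 - 117323) = √(-117323 + I*√143791)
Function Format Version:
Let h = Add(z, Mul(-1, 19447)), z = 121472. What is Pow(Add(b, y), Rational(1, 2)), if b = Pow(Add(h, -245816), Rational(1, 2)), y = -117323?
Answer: Pow(Add(-117323, Mul(I, Pow(143791, Rational(1, 2)))), Rational(1, 2)) ≈ Add(0.5535, Mul(342.52, I))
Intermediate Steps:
h = 102025 (h = Add(121472, Mul(-1, 19447)) = Add(121472, -19447) = 102025)
b = Mul(I, Pow(143791, Rational(1, 2))) (b = Pow(Add(102025, -245816), Rational(1, 2)) = Pow(-143791, Rational(1, 2)) = Mul(I, Pow(143791, Rational(1, 2))) ≈ Mul(379.20, I))
Pow(Add(b, y), Rational(1, 2)) = Pow(Add(Mul(I, Pow(143791, Rational(1, 2))), -117323), Rational(1, 2)) = Pow(Add(-117323, Mul(I, Pow(143791, Rational(1, 2)))), Rational(1, 2))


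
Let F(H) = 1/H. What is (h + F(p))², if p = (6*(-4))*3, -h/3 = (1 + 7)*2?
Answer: 11950849/5184 ≈ 2305.3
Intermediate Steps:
h = -48 (h = -3*(1 + 7)*2 = -24*2 = -3*16 = -48)
p = -72 (p = -24*3 = -72)
F(H) = 1/H
(h + F(p))² = (-48 + 1/(-72))² = (-48 - 1/72)² = (-3457/72)² = 11950849/5184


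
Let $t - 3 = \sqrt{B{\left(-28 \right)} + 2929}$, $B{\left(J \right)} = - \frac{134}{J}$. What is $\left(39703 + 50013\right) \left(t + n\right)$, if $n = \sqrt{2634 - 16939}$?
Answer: $269148 + \frac{44858 \sqrt{575022}}{7} + 89716 i \sqrt{14305} \approx 5.1286 \cdot 10^{6} + 1.073 \cdot 10^{7} i$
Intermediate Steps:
$n = i \sqrt{14305}$ ($n = \sqrt{-14305} = i \sqrt{14305} \approx 119.6 i$)
$t = 3 + \frac{\sqrt{575022}}{14}$ ($t = 3 + \sqrt{- \frac{134}{-28} + 2929} = 3 + \sqrt{\left(-134\right) \left(- \frac{1}{28}\right) + 2929} = 3 + \sqrt{\frac{67}{14} + 2929} = 3 + \sqrt{\frac{41073}{14}} = 3 + \frac{\sqrt{575022}}{14} \approx 57.164$)
$\left(39703 + 50013\right) \left(t + n\right) = \left(39703 + 50013\right) \left(\left(3 + \frac{\sqrt{575022}}{14}\right) + i \sqrt{14305}\right) = 89716 \left(3 + \frac{\sqrt{575022}}{14} + i \sqrt{14305}\right) = 269148 + \frac{44858 \sqrt{575022}}{7} + 89716 i \sqrt{14305}$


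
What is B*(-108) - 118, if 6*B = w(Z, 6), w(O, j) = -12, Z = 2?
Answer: 98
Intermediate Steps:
B = -2 (B = (⅙)*(-12) = -2)
B*(-108) - 118 = -2*(-108) - 118 = 216 - 118 = 98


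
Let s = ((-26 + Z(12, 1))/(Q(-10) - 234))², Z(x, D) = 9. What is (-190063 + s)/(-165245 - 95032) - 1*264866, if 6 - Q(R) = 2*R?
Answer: -994182749133835/3753541376 ≈ -2.6487e+5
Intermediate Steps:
Q(R) = 6 - 2*R
s = 289/43264 (s = ((-26 + 9)/((6 - 2*(-10)) - 234))² = (-17/((6 + 20) - 234))² = (-17/(26 - 234))² = (-17/(-208))² = (-17*(-1/208))² = (17/208)² = 289/43264 ≈ 0.0066799)
(-190063 + s)/(-165245 - 95032) - 1*264866 = (-190063 + 289/43264)/(-165245 - 95032) - 1*264866 = -8222885343/43264/(-260277) - 264866 = -8222885343/43264*(-1/260277) - 264866 = 2740961781/3753541376 - 264866 = -994182749133835/3753541376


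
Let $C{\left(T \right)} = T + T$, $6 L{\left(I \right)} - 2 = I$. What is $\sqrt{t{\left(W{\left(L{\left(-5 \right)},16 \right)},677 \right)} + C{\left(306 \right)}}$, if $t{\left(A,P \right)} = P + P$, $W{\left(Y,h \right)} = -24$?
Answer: $\sqrt{1966} \approx 44.34$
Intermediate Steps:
$L{\left(I \right)} = \frac{1}{3} + \frac{I}{6}$
$C{\left(T \right)} = 2 T$
$t{\left(A,P \right)} = 2 P$
$\sqrt{t{\left(W{\left(L{\left(-5 \right)},16 \right)},677 \right)} + C{\left(306 \right)}} = \sqrt{2 \cdot 677 + 2 \cdot 306} = \sqrt{1354 + 612} = \sqrt{1966}$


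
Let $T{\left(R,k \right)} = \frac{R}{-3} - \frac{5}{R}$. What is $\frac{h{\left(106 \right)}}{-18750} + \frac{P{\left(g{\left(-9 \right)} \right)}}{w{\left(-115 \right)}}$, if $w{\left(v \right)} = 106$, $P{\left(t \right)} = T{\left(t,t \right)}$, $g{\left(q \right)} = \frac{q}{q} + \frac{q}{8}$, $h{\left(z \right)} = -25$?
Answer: $\frac{40183}{106000} \approx 0.37909$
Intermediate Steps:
$T{\left(R,k \right)} = - \frac{5}{R} - \frac{R}{3}$ ($T{\left(R,k \right)} = R \left(- \frac{1}{3}\right) - \frac{5}{R} = - \frac{R}{3} - \frac{5}{R} = - \frac{5}{R} - \frac{R}{3}$)
$g{\left(q \right)} = 1 + \frac{q}{8}$ ($g{\left(q \right)} = 1 + q \frac{1}{8} = 1 + \frac{q}{8}$)
$P{\left(t \right)} = - \frac{5}{t} - \frac{t}{3}$
$\frac{h{\left(106 \right)}}{-18750} + \frac{P{\left(g{\left(-9 \right)} \right)}}{w{\left(-115 \right)}} = - \frac{25}{-18750} + \frac{- \frac{5}{1 + \frac{1}{8} \left(-9\right)} - \frac{1 + \frac{1}{8} \left(-9\right)}{3}}{106} = \left(-25\right) \left(- \frac{1}{18750}\right) + \left(- \frac{5}{1 - \frac{9}{8}} - \frac{1 - \frac{9}{8}}{3}\right) \frac{1}{106} = \frac{1}{750} + \left(- \frac{5}{- \frac{1}{8}} - - \frac{1}{24}\right) \frac{1}{106} = \frac{1}{750} + \left(\left(-5\right) \left(-8\right) + \frac{1}{24}\right) \frac{1}{106} = \frac{1}{750} + \left(40 + \frac{1}{24}\right) \frac{1}{106} = \frac{1}{750} + \frac{961}{24} \cdot \frac{1}{106} = \frac{1}{750} + \frac{961}{2544} = \frac{40183}{106000}$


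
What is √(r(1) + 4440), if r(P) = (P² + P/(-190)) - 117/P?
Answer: √156096210/190 ≈ 65.757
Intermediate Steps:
r(P) = P² - 117/P - P/190 (r(P) = (P² - P/190) - 117/P = P² - 117/P - P/190)
√(r(1) + 4440) = √((1² - 117/1 - 1/190*1) + 4440) = √((1 - 117*1 - 1/190) + 4440) = √((1 - 117 - 1/190) + 4440) = √(-22041/190 + 4440) = √(821559/190) = √156096210/190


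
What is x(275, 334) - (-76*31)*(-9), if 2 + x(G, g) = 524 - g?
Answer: -21016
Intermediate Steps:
x(G, g) = 522 - g (x(G, g) = -2 + (524 - g) = 522 - g)
x(275, 334) - (-76*31)*(-9) = (522 - 1*334) - (-76*31)*(-9) = (522 - 334) - (-2356)*(-9) = 188 - 1*21204 = 188 - 21204 = -21016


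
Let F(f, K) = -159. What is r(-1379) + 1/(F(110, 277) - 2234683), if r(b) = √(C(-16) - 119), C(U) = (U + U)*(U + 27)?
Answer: -1/2234842 + I*√471 ≈ -4.4746e-7 + 21.703*I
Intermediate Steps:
C(U) = 2*U*(27 + U) (C(U) = (2*U)*(27 + U) = 2*U*(27 + U))
r(b) = I*√471 (r(b) = √(2*(-16)*(27 - 16) - 119) = √(2*(-16)*11 - 119) = √(-352 - 119) = √(-471) = I*√471)
r(-1379) + 1/(F(110, 277) - 2234683) = I*√471 + 1/(-159 - 2234683) = I*√471 + 1/(-2234842) = I*√471 - 1/2234842 = -1/2234842 + I*√471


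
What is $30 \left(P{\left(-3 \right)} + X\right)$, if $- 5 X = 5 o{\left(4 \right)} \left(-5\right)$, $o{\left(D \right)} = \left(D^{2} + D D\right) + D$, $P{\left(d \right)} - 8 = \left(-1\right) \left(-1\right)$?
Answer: $5670$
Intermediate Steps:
$P{\left(d \right)} = 9$ ($P{\left(d \right)} = 8 - -1 = 8 + 1 = 9$)
$o{\left(D \right)} = D + 2 D^{2}$ ($o{\left(D \right)} = \left(D^{2} + D^{2}\right) + D = 2 D^{2} + D = D + 2 D^{2}$)
$X = 180$ ($X = - \frac{5 \cdot 4 \left(1 + 2 \cdot 4\right) \left(-5\right)}{5} = - \frac{5 \cdot 4 \left(1 + 8\right) \left(-5\right)}{5} = - \frac{5 \cdot 4 \cdot 9 \left(-5\right)}{5} = - \frac{5 \cdot 36 \left(-5\right)}{5} = - \frac{180 \left(-5\right)}{5} = \left(- \frac{1}{5}\right) \left(-900\right) = 180$)
$30 \left(P{\left(-3 \right)} + X\right) = 30 \left(9 + 180\right) = 30 \cdot 189 = 5670$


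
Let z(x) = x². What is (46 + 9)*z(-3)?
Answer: 495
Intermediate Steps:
(46 + 9)*z(-3) = (46 + 9)*(-3)² = 55*9 = 495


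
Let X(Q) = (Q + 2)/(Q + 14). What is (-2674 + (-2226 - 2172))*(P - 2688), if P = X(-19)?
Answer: 94927456/5 ≈ 1.8986e+7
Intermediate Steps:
X(Q) = (2 + Q)/(14 + Q)
P = 17/5 (P = (2 - 19)/(14 - 19) = -17/(-5) = -⅕*(-17) = 17/5 ≈ 3.4000)
(-2674 + (-2226 - 2172))*(P - 2688) = (-2674 + (-2226 - 2172))*(17/5 - 2688) = (-2674 - 4398)*(-13423/5) = -7072*(-13423/5) = 94927456/5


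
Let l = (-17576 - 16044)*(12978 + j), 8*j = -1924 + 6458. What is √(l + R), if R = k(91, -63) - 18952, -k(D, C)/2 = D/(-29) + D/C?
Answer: 5*I*√137874917239/87 ≈ 21340.0*I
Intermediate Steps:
j = 2267/4 (j = (-1924 + 6458)/8 = (⅛)*4534 = 2267/4 ≈ 566.75)
k(D, C) = 2*D/29 - 2*D/C (k(D, C) = -2*(D/(-29) + D/C) = -2*(D*(-1/29) + D/C) = -2*(-D/29 + D/C) = 2*D/29 - 2*D/C)
R = -4944080/261 (R = (2/29)*91*(-29 - 63)/(-63) - 18952 = (2/29)*91*(-1/63)*(-92) - 18952 = 2392/261 - 18952 = -4944080/261 ≈ -18943.)
l = -455374495 (l = (-17576 - 16044)*(12978 + 2267/4) = -33620*54179/4 = -455374495)
√(l + R) = √(-455374495 - 4944080/261) = √(-118857687275/261) = 5*I*√137874917239/87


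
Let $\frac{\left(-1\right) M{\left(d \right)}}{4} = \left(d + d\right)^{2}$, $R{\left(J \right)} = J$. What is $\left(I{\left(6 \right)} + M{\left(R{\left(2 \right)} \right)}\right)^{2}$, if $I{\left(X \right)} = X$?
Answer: $3364$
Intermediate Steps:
$M{\left(d \right)} = - 16 d^{2}$ ($M{\left(d \right)} = - 4 \left(d + d\right)^{2} = - 4 \left(2 d\right)^{2} = - 4 \cdot 4 d^{2} = - 16 d^{2}$)
$\left(I{\left(6 \right)} + M{\left(R{\left(2 \right)} \right)}\right)^{2} = \left(6 - 16 \cdot 2^{2}\right)^{2} = \left(6 - 64\right)^{2} = \left(-58\right)^{2} = 3364$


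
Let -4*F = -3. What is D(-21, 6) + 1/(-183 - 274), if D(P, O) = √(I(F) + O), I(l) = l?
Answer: -1/457 + 3*√3/2 ≈ 2.5959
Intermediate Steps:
F = ¾ (F = -¼*(-3) = ¾ ≈ 0.75000)
D(P, O) = √(¾ + O)
D(-21, 6) + 1/(-183 - 274) = √(3 + 4*6)/2 + 1/(-183 - 274) = √(3 + 24)/2 + 1/(-457) = √27/2 - 1/457 = (3*√3)/2 - 1/457 = 3*√3/2 - 1/457 = -1/457 + 3*√3/2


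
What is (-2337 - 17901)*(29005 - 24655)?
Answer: -88035300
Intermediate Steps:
(-2337 - 17901)*(29005 - 24655) = -20238*4350 = -88035300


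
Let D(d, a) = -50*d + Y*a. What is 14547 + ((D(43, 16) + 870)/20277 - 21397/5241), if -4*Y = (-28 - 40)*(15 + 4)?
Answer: 57241546634/3935991 ≈ 14543.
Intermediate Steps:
Y = 323 (Y = -(-28 - 40)*(15 + 4)/4 = -(-17)*19 = -¼*(-1292) = 323)
D(d, a) = -50*d + 323*a
14547 + ((D(43, 16) + 870)/20277 - 21397/5241) = 14547 + (((-50*43 + 323*16) + 870)/20277 - 21397/5241) = 14547 + (((-2150 + 5168) + 870)*(1/20277) - 21397*1/5241) = 14547 + ((3018 + 870)*(1/20277) - 21397/5241) = 14547 + (3888*(1/20277) - 21397/5241) = 14547 + (144/751 - 21397/5241) = 14547 - 15314443/3935991 = 57241546634/3935991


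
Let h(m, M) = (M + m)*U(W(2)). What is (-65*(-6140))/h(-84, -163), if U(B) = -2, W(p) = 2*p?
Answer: 15350/19 ≈ 807.89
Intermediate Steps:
h(m, M) = -2*M - 2*m (h(m, M) = (M + m)*(-2) = -2*M - 2*m)
(-65*(-6140))/h(-84, -163) = (-65*(-6140))/(-2*(-163) - 2*(-84)) = 399100/(326 + 168) = 399100/494 = 399100*(1/494) = 15350/19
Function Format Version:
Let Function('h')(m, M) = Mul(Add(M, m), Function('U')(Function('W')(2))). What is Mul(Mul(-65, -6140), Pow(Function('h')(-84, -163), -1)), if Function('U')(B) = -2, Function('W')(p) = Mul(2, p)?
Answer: Rational(15350, 19) ≈ 807.89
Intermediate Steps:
Function('h')(m, M) = Add(Mul(-2, M), Mul(-2, m)) (Function('h')(m, M) = Mul(Add(M, m), -2) = Add(Mul(-2, M), Mul(-2, m)))
Mul(Mul(-65, -6140), Pow(Function('h')(-84, -163), -1)) = Mul(Mul(-65, -6140), Pow(Add(Mul(-2, -163), Mul(-2, -84)), -1)) = Mul(399100, Pow(Add(326, 168), -1)) = Mul(399100, Pow(494, -1)) = Mul(399100, Rational(1, 494)) = Rational(15350, 19)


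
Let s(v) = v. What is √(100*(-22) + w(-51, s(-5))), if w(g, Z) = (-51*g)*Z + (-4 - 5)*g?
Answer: I*√14746 ≈ 121.43*I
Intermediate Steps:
w(g, Z) = -9*g - 51*Z*g (w(g, Z) = -51*Z*g - 9*g = -9*g - 51*Z*g)
√(100*(-22) + w(-51, s(-5))) = √(100*(-22) - 3*(-51)*(3 + 17*(-5))) = √(-2200 - 3*(-51)*(3 - 85)) = √(-2200 - 3*(-51)*(-82)) = √(-2200 - 12546) = √(-14746) = I*√14746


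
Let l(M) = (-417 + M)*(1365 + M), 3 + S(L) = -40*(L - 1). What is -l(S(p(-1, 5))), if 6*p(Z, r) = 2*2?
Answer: 5033720/9 ≈ 5.5930e+5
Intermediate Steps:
p(Z, r) = ⅔ (p(Z, r) = (2*2)/6 = (⅙)*4 = ⅔)
S(L) = 37 - 40*L (S(L) = -3 - 40*(L - 1) = -3 - 40*(-1 + L) = -3 - (-40 + 40*L) = -3 + (40 - 40*L) = 37 - 40*L)
-l(S(p(-1, 5))) = -(-569205 + (37 - 40*⅔)² + 948*(37 - 40*⅔)) = -(-569205 + (37 - 80/3)² + 948*(37 - 80/3)) = -(-569205 + (31/3)² + 948*(31/3)) = -(-569205 + 961/9 + 9796) = -1*(-5033720/9) = 5033720/9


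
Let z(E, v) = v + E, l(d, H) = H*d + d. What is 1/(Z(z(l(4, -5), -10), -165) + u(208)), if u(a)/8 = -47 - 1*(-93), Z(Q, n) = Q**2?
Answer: 1/1044 ≈ 0.00095785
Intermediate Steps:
l(d, H) = d + H*d
z(E, v) = E + v
u(a) = 368 (u(a) = 8*(-47 - 1*(-93)) = 8*(-47 + 93) = 8*46 = 368)
1/(Z(z(l(4, -5), -10), -165) + u(208)) = 1/((4*(1 - 5) - 10)**2 + 368) = 1/((4*(-4) - 10)**2 + 368) = 1/((-16 - 10)**2 + 368) = 1/((-26)**2 + 368) = 1/(676 + 368) = 1/1044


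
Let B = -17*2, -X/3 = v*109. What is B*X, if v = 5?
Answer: 55590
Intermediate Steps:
X = -1635 (X = -15*109 = -3*545 = -1635)
B = -34
B*X = -34*(-1635) = 55590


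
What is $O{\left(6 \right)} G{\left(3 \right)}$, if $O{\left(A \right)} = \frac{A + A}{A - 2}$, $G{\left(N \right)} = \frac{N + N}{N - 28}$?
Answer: $- \frac{18}{25} \approx -0.72$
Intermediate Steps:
$G{\left(N \right)} = \frac{2 N}{-28 + N}$
$O{\left(A \right)} = \frac{2 A}{-2 + A}$
$O{\left(6 \right)} G{\left(3 \right)} = 2 \cdot 6 \frac{1}{-2 + 6} \cdot 2 \cdot 3 \frac{1}{-28 + 3} = 2 \cdot 6 \cdot \frac{1}{4} \cdot 2 \cdot 3 \frac{1}{-25} = 2 \cdot 6 \cdot \frac{1}{4} \cdot 2 \cdot 3 \left(- \frac{1}{25}\right) = 3 \left(- \frac{6}{25}\right) = - \frac{18}{25}$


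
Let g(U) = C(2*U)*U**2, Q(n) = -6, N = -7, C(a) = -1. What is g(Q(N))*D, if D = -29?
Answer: 1044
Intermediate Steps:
g(U) = -U**2
g(Q(N))*D = -1*(-6)**2*(-29) = -1*36*(-29) = -36*(-29) = 1044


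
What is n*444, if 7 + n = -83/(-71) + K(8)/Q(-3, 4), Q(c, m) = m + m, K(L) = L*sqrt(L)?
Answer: -183816/71 + 888*sqrt(2) ≈ -1333.1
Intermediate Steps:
K(L) = L**(3/2)
Q(c, m) = 2*m
n = -414/71 + 2*sqrt(2) (n = -7 + (-83/(-71) + 8**(3/2)/((2*4))) = -7 + (-83*(-1/71) + (16*sqrt(2))/8) = -7 + (83/71 + (16*sqrt(2))*(1/8)) = -7 + (83/71 + 2*sqrt(2)) = -414/71 + 2*sqrt(2) ≈ -3.0026)
n*444 = (-414/71 + 2*sqrt(2))*444 = -183816/71 + 888*sqrt(2)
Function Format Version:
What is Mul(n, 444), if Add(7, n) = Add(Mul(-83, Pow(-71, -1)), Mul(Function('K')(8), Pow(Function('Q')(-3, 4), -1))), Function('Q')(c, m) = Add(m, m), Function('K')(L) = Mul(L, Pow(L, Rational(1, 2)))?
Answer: Add(Rational(-183816, 71), Mul(888, Pow(2, Rational(1, 2)))) ≈ -1333.1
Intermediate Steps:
Function('K')(L) = Pow(L, Rational(3, 2))
Function('Q')(c, m) = Mul(2, m)
n = Add(Rational(-414, 71), Mul(2, Pow(2, Rational(1, 2)))) (n = Add(-7, Add(Mul(-83, Pow(-71, -1)), Mul(Pow(8, Rational(3, 2)), Pow(Mul(2, 4), -1)))) = Add(-7, Add(Mul(-83, Rational(-1, 71)), Mul(Mul(16, Pow(2, Rational(1, 2))), Pow(8, -1)))) = Add(-7, Add(Rational(83, 71), Mul(Mul(16, Pow(2, Rational(1, 2))), Rational(1, 8)))) = Add(-7, Add(Rational(83, 71), Mul(2, Pow(2, Rational(1, 2))))) = Add(Rational(-414, 71), Mul(2, Pow(2, Rational(1, 2)))) ≈ -3.0026)
Mul(n, 444) = Mul(Add(Rational(-414, 71), Mul(2, Pow(2, Rational(1, 2)))), 444) = Add(Rational(-183816, 71), Mul(888, Pow(2, Rational(1, 2))))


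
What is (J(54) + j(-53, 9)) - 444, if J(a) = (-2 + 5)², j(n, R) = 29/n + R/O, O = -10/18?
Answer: -119713/265 ≈ -451.75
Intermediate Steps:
O = -5/9 (O = -10*1/18 = -5/9 ≈ -0.55556)
j(n, R) = 29/n - 9*R/5 (j(n, R) = 29/n + R/(-5/9) = 29/n + R*(-9/5) = 29/n - 9*R/5)
J(a) = 9 (J(a) = 3² = 9)
(J(54) + j(-53, 9)) - 444 = (9 + (29/(-53) - 9/5*9)) - 444 = (9 + (29*(-1/53) - 81/5)) - 444 = (9 + (-29/53 - 81/5)) - 444 = (9 - 4438/265) - 444 = -2053/265 - 444 = -119713/265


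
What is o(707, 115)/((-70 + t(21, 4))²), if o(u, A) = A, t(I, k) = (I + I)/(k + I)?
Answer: 71875/2917264 ≈ 0.024638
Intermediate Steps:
t(I, k) = 2*I/(I + k) (t(I, k) = (2*I)/(I + k) = 2*I/(I + k))
o(707, 115)/((-70 + t(21, 4))²) = 115/((-70 + 2*21/(21 + 4))²) = 115/((-70 + 2*21/25)²) = 115/((-70 + 2*21*(1/25))²) = 115/((-70 + 42/25)²) = 115/((-1708/25)²) = 115/(2917264/625) = 115*(625/2917264) = 71875/2917264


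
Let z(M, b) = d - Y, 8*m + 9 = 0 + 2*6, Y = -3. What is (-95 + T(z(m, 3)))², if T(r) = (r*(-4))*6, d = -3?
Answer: 9025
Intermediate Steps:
m = 3/8 (m = -9/8 + (0 + 2*6)/8 = -9/8 + (0 + 12)/8 = -9/8 + (⅛)*12 = -9/8 + 3/2 = 3/8 ≈ 0.37500)
z(M, b) = 0 (z(M, b) = -3 - 1*(-3) = -3 + 3 = 0)
T(r) = -24*r (T(r) = -4*r*6 = -24*r)
(-95 + T(z(m, 3)))² = (-95 - 24*0)² = (-95 + 0)² = (-95)² = 9025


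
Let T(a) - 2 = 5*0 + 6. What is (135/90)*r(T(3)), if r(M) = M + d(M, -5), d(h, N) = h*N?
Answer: -48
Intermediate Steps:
d(h, N) = N*h
T(a) = 8 (T(a) = 2 + (5*0 + 6) = 2 + (0 + 6) = 2 + 6 = 8)
r(M) = -4*M (r(M) = M - 5*M = -4*M)
(135/90)*r(T(3)) = (135/90)*(-4*8) = (135*(1/90))*(-32) = (3/2)*(-32) = -48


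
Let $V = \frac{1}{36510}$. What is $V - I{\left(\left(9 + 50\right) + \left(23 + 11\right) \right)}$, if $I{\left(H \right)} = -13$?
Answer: $\frac{474631}{36510} \approx 13.0$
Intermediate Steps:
$V = \frac{1}{36510} \approx 2.739 \cdot 10^{-5}$
$V - I{\left(\left(9 + 50\right) + \left(23 + 11\right) \right)} = \frac{1}{36510} - -13 = \frac{1}{36510} + 13 = \frac{474631}{36510}$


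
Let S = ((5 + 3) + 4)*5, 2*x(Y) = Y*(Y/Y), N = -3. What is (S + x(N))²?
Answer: 13689/4 ≈ 3422.3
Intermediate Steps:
x(Y) = Y/2 (x(Y) = (Y*(Y/Y))/2 = (Y*1)/2 = Y/2)
S = 60 (S = (8 + 4)*5 = 12*5 = 60)
(S + x(N))² = (60 + (½)*(-3))² = (60 - 3/2)² = (117/2)² = 13689/4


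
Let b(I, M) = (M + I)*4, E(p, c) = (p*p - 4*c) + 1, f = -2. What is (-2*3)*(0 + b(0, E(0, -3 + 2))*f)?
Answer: 240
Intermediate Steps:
E(p, c) = 1 + p² - 4*c (E(p, c) = (p² - 4*c) + 1 = 1 + p² - 4*c)
b(I, M) = 4*I + 4*M (b(I, M) = (I + M)*4 = 4*I + 4*M)
(-2*3)*(0 + b(0, E(0, -3 + 2))*f) = (-2*3)*(0 + (4*0 + 4*(1 + 0² - 4*(-3 + 2)))*(-2)) = -6*(0 + (0 + 4*(1 + 0 - 4*(-1)))*(-2)) = -6*(0 + (0 + 4*(1 + 0 + 4))*(-2)) = -6*(0 + (0 + 4*5)*(-2)) = -6*(0 + (0 + 20)*(-2)) = -6*(0 + 20*(-2)) = -6*(0 - 40) = -6*(-40) = 240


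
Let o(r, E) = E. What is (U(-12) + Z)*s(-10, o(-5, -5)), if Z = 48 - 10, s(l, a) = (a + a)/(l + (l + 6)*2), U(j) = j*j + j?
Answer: 850/9 ≈ 94.444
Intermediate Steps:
U(j) = j + j**2 (U(j) = j**2 + j = j + j**2)
s(l, a) = 2*a/(12 + 3*l) (s(l, a) = (2*a)/(l + (6 + l)*2) = (2*a)/(l + (12 + 2*l)) = (2*a)/(12 + 3*l) = 2*a/(12 + 3*l))
Z = 38
(U(-12) + Z)*s(-10, o(-5, -5)) = (-12*(1 - 12) + 38)*((2/3)*(-5)/(4 - 10)) = (-12*(-11) + 38)*((2/3)*(-5)/(-6)) = (132 + 38)*((2/3)*(-5)*(-1/6)) = 170*(5/9) = 850/9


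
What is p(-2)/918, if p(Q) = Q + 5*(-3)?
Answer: -1/54 ≈ -0.018519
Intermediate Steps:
p(Q) = -15 + Q (p(Q) = Q - 15 = -15 + Q)
p(-2)/918 = (-15 - 2)/918 = -17*1/918 = -1/54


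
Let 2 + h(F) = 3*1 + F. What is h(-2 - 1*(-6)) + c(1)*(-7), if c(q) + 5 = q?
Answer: 33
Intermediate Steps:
c(q) = -5 + q
h(F) = 1 + F (h(F) = -2 + (3*1 + F) = -2 + (3 + F) = 1 + F)
h(-2 - 1*(-6)) + c(1)*(-7) = (1 + (-2 - 1*(-6))) + (-5 + 1)*(-7) = (1 + (-2 + 6)) - 4*(-7) = (1 + 4) + 28 = 5 + 28 = 33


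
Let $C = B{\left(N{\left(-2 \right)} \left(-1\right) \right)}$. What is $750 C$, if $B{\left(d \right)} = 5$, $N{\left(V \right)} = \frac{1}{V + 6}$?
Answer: $3750$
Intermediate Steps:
$N{\left(V \right)} = \frac{1}{6 + V}$
$C = 5$
$750 C = 750 \cdot 5 = 3750$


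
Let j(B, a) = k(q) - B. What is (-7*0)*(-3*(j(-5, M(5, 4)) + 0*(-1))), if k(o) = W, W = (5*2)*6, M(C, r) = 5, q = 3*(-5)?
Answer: 0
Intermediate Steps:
q = -15
W = 60 (W = 10*6 = 60)
k(o) = 60
j(B, a) = 60 - B
(-7*0)*(-3*(j(-5, M(5, 4)) + 0*(-1))) = (-7*0)*(-3*((60 - 1*(-5)) + 0*(-1))) = 0*(-3*((60 + 5) + 0)) = 0*(-3*(65 + 0)) = 0*(-3*65) = 0*(-195) = 0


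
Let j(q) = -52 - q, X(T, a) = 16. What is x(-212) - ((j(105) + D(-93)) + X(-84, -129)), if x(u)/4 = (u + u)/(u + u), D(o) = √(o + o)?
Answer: 145 - I*√186 ≈ 145.0 - 13.638*I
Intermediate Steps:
D(o) = √2*√o (D(o) = √(2*o) = √2*√o)
x(u) = 4 (x(u) = 4*((u + u)/(u + u)) = 4*((2*u)/((2*u))) = 4*((2*u)*(1/(2*u))) = 4*1 = 4)
x(-212) - ((j(105) + D(-93)) + X(-84, -129)) = 4 - (((-52 - 1*105) + √2*√(-93)) + 16) = 4 - (((-52 - 105) + √2*(I*√93)) + 16) = 4 - ((-157 + I*√186) + 16) = 4 - (-141 + I*√186) = 4 + (141 - I*√186) = 145 - I*√186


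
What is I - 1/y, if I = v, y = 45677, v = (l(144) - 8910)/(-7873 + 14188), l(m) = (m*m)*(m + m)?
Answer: 90791531317/96150085 ≈ 944.27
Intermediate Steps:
l(m) = 2*m³ (l(m) = m²*(2*m) = 2*m³)
v = 1987686/2105 (v = (2*144³ - 8910)/(-7873 + 14188) = (2*2985984 - 8910)/6315 = (5971968 - 8910)*(1/6315) = 5963058*(1/6315) = 1987686/2105 ≈ 944.27)
I = 1987686/2105 ≈ 944.27
I - 1/y = 1987686/2105 - 1/45677 = 90791531317/96150085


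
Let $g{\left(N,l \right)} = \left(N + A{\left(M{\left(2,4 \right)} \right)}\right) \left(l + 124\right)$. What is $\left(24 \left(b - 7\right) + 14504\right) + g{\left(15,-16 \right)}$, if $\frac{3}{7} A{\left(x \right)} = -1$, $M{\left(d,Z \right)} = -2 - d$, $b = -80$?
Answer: $13784$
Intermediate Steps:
$A{\left(x \right)} = - \frac{7}{3}$ ($A{\left(x \right)} = \frac{7}{3} \left(-1\right) = - \frac{7}{3}$)
$g{\left(N,l \right)} = \left(124 + l\right) \left(- \frac{7}{3} + N\right)$ ($g{\left(N,l \right)} = \left(N - \frac{7}{3}\right) \left(l + 124\right) = \left(- \frac{7}{3} + N\right) \left(124 + l\right) = \left(124 + l\right) \left(- \frac{7}{3} + N\right)$)
$\left(24 \left(b - 7\right) + 14504\right) + g{\left(15,-16 \right)} = \left(24 \left(-80 - 7\right) + 14504\right) + \left(- \frac{868}{3} + 124 \cdot 15 - - \frac{112}{3} + 15 \left(-16\right)\right) = \left(24 \left(-87\right) + 14504\right) + \left(- \frac{868}{3} + 1860 + \frac{112}{3} - 240\right) = \left(-2088 + 14504\right) + 1368 = 12416 + 1368 = 13784$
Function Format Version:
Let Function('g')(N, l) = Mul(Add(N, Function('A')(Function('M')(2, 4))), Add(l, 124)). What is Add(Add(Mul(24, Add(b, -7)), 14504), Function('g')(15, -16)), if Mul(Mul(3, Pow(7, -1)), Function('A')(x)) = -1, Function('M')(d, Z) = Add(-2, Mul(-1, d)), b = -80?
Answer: 13784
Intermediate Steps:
Function('A')(x) = Rational(-7, 3) (Function('A')(x) = Mul(Rational(7, 3), -1) = Rational(-7, 3))
Function('g')(N, l) = Mul(Add(124, l), Add(Rational(-7, 3), N)) (Function('g')(N, l) = Mul(Add(N, Rational(-7, 3)), Add(l, 124)) = Mul(Add(Rational(-7, 3), N), Add(124, l)) = Mul(Add(124, l), Add(Rational(-7, 3), N)))
Add(Add(Mul(24, Add(b, -7)), 14504), Function('g')(15, -16)) = Add(Add(Mul(24, Add(-80, -7)), 14504), Add(Rational(-868, 3), Mul(124, 15), Mul(Rational(-7, 3), -16), Mul(15, -16))) = Add(Add(Mul(24, -87), 14504), Add(Rational(-868, 3), 1860, Rational(112, 3), -240)) = Add(Add(-2088, 14504), 1368) = Add(12416, 1368) = 13784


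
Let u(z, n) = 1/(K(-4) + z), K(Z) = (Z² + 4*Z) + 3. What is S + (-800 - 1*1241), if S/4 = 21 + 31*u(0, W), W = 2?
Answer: -5747/3 ≈ -1915.7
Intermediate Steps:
K(Z) = 3 + Z² + 4*Z
u(z, n) = 1/(3 + z) (u(z, n) = 1/((3 + (-4)² + 4*(-4)) + z) = 1/((3 + 16 - 16) + z) = 1/(3 + z))
S = 376/3 (S = 4*(21 + 31/(3 + 0)) = 4*(21 + 31/3) = 4*(94/3) = 376/3 ≈ 125.33)
S + (-800 - 1*1241) = 376/3 + (-800 - 1*1241) = 376/3 + (-800 - 1241) = 376/3 - 2041 = -5747/3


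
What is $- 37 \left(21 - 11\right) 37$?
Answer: $-13690$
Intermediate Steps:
$- 37 \left(21 - 11\right) 37 = \left(-37\right) 10 \cdot 37 = \left(-370\right) 37 = -13690$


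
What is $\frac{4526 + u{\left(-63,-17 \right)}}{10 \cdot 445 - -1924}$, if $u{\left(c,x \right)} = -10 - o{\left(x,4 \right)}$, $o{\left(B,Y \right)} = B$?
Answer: $\frac{4533}{6374} \approx 0.71117$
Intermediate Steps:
$u{\left(c,x \right)} = -10 - x$
$\frac{4526 + u{\left(-63,-17 \right)}}{10 \cdot 445 - -1924} = \frac{4526 - -7}{10 \cdot 445 - -1924} = \frac{4526 + \left(-10 + 17\right)}{4450 + 1924} = \frac{4526 + 7}{6374} = 4533 \cdot \frac{1}{6374} = \frac{4533}{6374}$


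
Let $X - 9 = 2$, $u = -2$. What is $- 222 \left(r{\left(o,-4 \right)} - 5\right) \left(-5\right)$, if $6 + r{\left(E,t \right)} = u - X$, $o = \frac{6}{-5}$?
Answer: $-26640$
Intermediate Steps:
$X = 11$ ($X = 9 + 2 = 11$)
$o = - \frac{6}{5}$ ($o = 6 \left(- \frac{1}{5}\right) = - \frac{6}{5} \approx -1.2$)
$r{\left(E,t \right)} = -19$ ($r{\left(E,t \right)} = -6 - 13 = -19$)
$- 222 \left(r{\left(o,-4 \right)} - 5\right) \left(-5\right) = - 222 \left(-19 - 5\right) \left(-5\right) = - 222 \left(\left(-24\right) \left(-5\right)\right) = \left(-222\right) 120 = -26640$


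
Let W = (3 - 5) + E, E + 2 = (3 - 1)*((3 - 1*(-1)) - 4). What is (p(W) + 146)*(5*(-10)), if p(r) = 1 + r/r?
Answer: -7400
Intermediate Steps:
E = -2 (E = -2 + (3 - 1)*((3 - 1*(-1)) - 4) = -2 + 2*((3 + 1) - 4) = -2 + 2*(4 - 4) = -2 + 2*0 = -2 + 0 = -2)
W = -4 (W = (3 - 5) - 2 = -2 - 2 = -4)
p(r) = 2 (p(r) = 1 + 1 = 2)
(p(W) + 146)*(5*(-10)) = (2 + 146)*(5*(-10)) = 148*(-50) = -7400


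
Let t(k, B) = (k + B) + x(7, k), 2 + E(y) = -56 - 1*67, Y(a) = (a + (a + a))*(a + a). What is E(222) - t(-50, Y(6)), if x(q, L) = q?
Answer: -298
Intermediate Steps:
Y(a) = 6*a² (Y(a) = (a + 2*a)*(2*a) = (3*a)*(2*a) = 6*a²)
E(y) = -125 (E(y) = -2 + (-56 - 1*67) = -2 + (-56 - 67) = -2 - 123 = -125)
t(k, B) = 7 + B + k (t(k, B) = (k + B) + 7 = (B + k) + 7 = 7 + B + k)
E(222) - t(-50, Y(6)) = -125 - (7 + 6*6² - 50) = -125 - (7 + 6*36 - 50) = -125 - (7 + 216 - 50) = -125 - 1*173 = -125 - 173 = -298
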